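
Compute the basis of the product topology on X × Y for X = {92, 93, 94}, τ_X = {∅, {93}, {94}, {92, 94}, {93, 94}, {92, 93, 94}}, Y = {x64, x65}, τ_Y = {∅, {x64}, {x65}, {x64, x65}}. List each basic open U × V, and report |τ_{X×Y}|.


Basis B = {∅ × ∅, {93} × {x64}, {93} × {x65}, {94} × {x64}, {94} × {x65}, {92, 94} × {x64}, {92, 94} × {x65}, {93} × {x64, x65}, {93, 94} × {x64}, {93, 94} × {x65}, {94} × {x64, x65}, {92, 93, 94} × {x64}, {92, 93, 94} × {x65}, {92, 94} × {x64, x65}, {93, 94} × {x64, x65}, {92, 93, 94} × {x64, x65}}; |τ_{X×Y}| = 36.

Enumerate products U × V with U ∈ τ_X, V ∈ τ_Y (deduplicated):
  ∅ × ∅ = {} (∅)
  {93} × {x64} = {(93,x64)}
  {93} × {x65} = {(93,x65)}
  {94} × {x64} = {(94,x64)}
  {94} × {x65} = {(94,x65)}
  {92, 94} × {x64} = {(92,x64), (94,x64)}
  {92, 94} × {x65} = {(92,x65), (94,x65)}
  {93} × {x64, x65} = {(93,x64), (93,x65)}
  {93, 94} × {x64} = {(93,x64), (94,x64)}
  {93, 94} × {x65} = {(93,x65), (94,x65)}
  {94} × {x64, x65} = {(94,x64), (94,x65)}
  {92, 93, 94} × {x64} = {(92,x64), (93,x64), (94,x64)}
  {92, 93, 94} × {x65} = {(92,x65), (93,x65), (94,x65)}
  {92, 94} × {x64, x65} = {(92,x64), (92,x65), (94,x64), (94,x65)}
  {93, 94} × {x64, x65} = {(93,x64), (93,x65), (94,x64), (94,x65)}
  {92, 93, 94} × {x64, x65} = {(92,x64), (92,x65), (93,x64), (93,x65), (94,x64), (94,x65)}
These 16 distinct sets form the basis B.
Close under arbitrary unions to get τ_{X×Y}; counting gives |τ_{X×Y}| = 36.


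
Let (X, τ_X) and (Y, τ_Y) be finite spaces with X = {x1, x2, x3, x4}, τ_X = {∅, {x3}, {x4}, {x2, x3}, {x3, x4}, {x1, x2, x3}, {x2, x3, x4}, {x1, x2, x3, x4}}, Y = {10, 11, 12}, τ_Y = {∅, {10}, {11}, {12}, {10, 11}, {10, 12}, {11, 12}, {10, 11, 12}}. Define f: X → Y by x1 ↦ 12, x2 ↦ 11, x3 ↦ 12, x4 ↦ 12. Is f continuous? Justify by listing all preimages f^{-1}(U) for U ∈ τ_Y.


f is NOT continuous.

Compute f^{-1}(U) for each U ∈ τ_Y:
  U = ∅: f^{-1}(U) = ∅ ∈ τ_X ✓.
  U = {10}: f^{-1}(U) = ∅ ∈ τ_X ✓.
  U = {11}: f^{-1}(U) = {x2} ∉ τ_X ✗.
  U = {12}: f^{-1}(U) = {x1, x3, x4} ∉ τ_X ✗.
  U = {10, 11}: f^{-1}(U) = {x2} ∉ τ_X ✗.
  U = {10, 12}: f^{-1}(U) = {x1, x3, x4} ∉ τ_X ✗.
  U = {11, 12}: f^{-1}(U) = {x1, x2, x3, x4} ∈ τ_X ✓.
  U = {10, 11, 12}: f^{-1}(U) = {x1, x2, x3, x4} ∈ τ_X ✓.
Found U = {11} with f^{-1}(U) = {x2} not in τ_X. Therefore f is NOT continuous.


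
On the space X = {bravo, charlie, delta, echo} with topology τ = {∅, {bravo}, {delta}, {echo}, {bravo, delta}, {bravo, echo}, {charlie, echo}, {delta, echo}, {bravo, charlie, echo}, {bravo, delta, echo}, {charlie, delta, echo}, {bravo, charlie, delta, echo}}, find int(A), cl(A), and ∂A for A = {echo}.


int(A) = {echo}, cl(A) = {charlie, echo}, ∂A = {charlie}.

Closed sets in (X, τ) are complements of opens:
  closed(X, τ) = {∅, {bravo}, {charlie}, {delta}, {bravo, charlie}, {bravo, delta}, {charlie, delta}, {charlie, echo}, {bravo, charlie, delta}, {bravo, charlie, echo}, {charlie, delta, echo}, {bravo, charlie, delta, echo}}.
int(A) = ⋃ {U ∈ τ : U ⊆ A}. Opens contained in A: ∅, {echo}.
Taking the union of these: int(A) = {echo}.
cl(A) = ⋂ {C closed : A ⊆ C}. Closed sets containing A: {charlie, echo}, {bravo, charlie, echo}, {charlie, delta, echo}, {bravo, charlie, delta, echo}.
Intersecting these: cl(A) = {charlie, echo}.
∂A = cl(A) ∖ int(A) = {charlie, echo} ∖ {echo} = {charlie}.


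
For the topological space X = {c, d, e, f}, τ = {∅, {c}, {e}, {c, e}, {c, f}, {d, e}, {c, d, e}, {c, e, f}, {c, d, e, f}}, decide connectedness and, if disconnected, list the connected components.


(X, τ) is disconnected; components = [{c, f}, {d, e}].

Find clopen sets (U ∈ τ with X ∖ U ∈ τ):
  U = ∅, X ∖ U = {c, d, e, f} — both open, so U is clopen.
  U = {c, f}, X ∖ U = {d, e} — both open, so U is clopen.
  U = {d, e}, X ∖ U = {c, f} — both open, so U is clopen.
  U = {c, d, e, f}, X ∖ U = ∅ — both open, so U is clopen.
Nontrivial clopen(s) exist: e.g. {d, e}. So (X, τ) is disconnected.
Compute connected components by grouping points that agree on all clopens:
  component: {c, f}
  component: {d, e}


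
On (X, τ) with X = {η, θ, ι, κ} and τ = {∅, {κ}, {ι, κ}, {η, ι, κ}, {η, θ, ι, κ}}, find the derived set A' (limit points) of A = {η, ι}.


A' = {η, θ}

For each x ∈ X, list the open sets U ∈ τ with x ∈ U, then check whether U ∩ (A ∖ {x}) ≠ ∅ for every such U.
  x = η: opens ∋ x are {η, ι, κ}, {η, θ, ι, κ}; each meets A ∖ {η}, so x IS a limit point.
  x = θ: opens ∋ x are {η, θ, ι, κ}; each meets A ∖ {θ}, so x IS a limit point.
  x = ι: open {ι, κ} ∋ x has {ι, κ} ∩ (A ∖ {ι}) = ∅, so x is NOT a limit point.
  x = κ: open {κ} ∋ x has {κ} ∩ (A ∖ {κ}) = ∅, so x is NOT a limit point.
Collecting: A' = {η, θ}.


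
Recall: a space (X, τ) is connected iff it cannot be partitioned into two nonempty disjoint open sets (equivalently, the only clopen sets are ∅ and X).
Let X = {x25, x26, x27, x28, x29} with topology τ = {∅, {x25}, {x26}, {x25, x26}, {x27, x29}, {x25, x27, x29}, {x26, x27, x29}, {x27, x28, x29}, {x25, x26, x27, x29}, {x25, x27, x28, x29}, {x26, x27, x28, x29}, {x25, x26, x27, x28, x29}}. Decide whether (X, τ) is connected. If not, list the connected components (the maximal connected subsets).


(X, τ) is disconnected; components = [{x25}, {x26}, {x27, x28, x29}].

Find clopen sets (U ∈ τ with X ∖ U ∈ τ):
  U = ∅, X ∖ U = {x25, x26, x27, x28, x29} — both open, so U is clopen.
  U = {x25}, X ∖ U = {x26, x27, x28, x29} — both open, so U is clopen.
  U = {x26}, X ∖ U = {x25, x27, x28, x29} — both open, so U is clopen.
  U = {x25, x26}, X ∖ U = {x27, x28, x29} — both open, so U is clopen.
  U = {x27, x28, x29}, X ∖ U = {x25, x26} — both open, so U is clopen.
  U = {x25, x27, x28, x29}, X ∖ U = {x26} — both open, so U is clopen.
  U = {x26, x27, x28, x29}, X ∖ U = {x25} — both open, so U is clopen.
  U = {x25, x26, x27, x28, x29}, X ∖ U = ∅ — both open, so U is clopen.
Nontrivial clopen(s) exist: e.g. {x25, x26}. So (X, τ) is disconnected.
Compute connected components by grouping points that agree on all clopens:
  component: {x25}
  component: {x26}
  component: {x27, x28, x29}


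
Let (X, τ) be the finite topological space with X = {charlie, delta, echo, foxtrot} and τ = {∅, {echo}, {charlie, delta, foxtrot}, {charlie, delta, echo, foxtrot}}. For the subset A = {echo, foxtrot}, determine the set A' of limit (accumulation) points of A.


A' = {charlie, delta}

For each x ∈ X, list the open sets U ∈ τ with x ∈ U, then check whether U ∩ (A ∖ {x}) ≠ ∅ for every such U.
  x = charlie: opens ∋ x are {charlie, delta, foxtrot}, {charlie, delta, echo, foxtrot}; each meets A ∖ {charlie}, so x IS a limit point.
  x = delta: opens ∋ x are {charlie, delta, foxtrot}, {charlie, delta, echo, foxtrot}; each meets A ∖ {delta}, so x IS a limit point.
  x = echo: open {echo} ∋ x has {echo} ∩ (A ∖ {echo}) = ∅, so x is NOT a limit point.
  x = foxtrot: open {charlie, delta, foxtrot} ∋ x has {charlie, delta, foxtrot} ∩ (A ∖ {foxtrot}) = ∅, so x is NOT a limit point.
Collecting: A' = {charlie, delta}.


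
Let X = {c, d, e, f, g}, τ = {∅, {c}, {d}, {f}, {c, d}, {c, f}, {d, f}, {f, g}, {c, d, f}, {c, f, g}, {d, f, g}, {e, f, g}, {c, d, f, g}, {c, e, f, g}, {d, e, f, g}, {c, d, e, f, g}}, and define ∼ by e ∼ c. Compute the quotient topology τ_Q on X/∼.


X/∼ = {[c=e], [d], [f], [g]}; |τ_Q| = 8.

Equivalence classes: [c=e], [d], [f], [g].
Quotient map π: X → X/∼ sends c ↦ [c=e], d ↦ [d], e ↦ [c=e], f ↦ [f], g ↦ [g].
For each subset V ⊆ X/∼, compute π^{-1}(V) ⊆ X and check whether π^{-1}(V) ∈ τ. V is open in τ_Q iff π^{-1}(V) ∈ τ.
  V = {}: π^{-1}(V) = ∅ ∈ τ ✓.
  V = {[c=e]}: π^{-1}(V) = {c, e} ∉ τ ✗.
  V = {[d]}: π^{-1}(V) = {d} ∈ τ ✓.
  V = {[c=e], [d]}: π^{-1}(V) = {c, d, e} ∉ τ ✗.
  V = {[f]}: π^{-1}(V) = {f} ∈ τ ✓.
  V = {[c=e], [f]}: π^{-1}(V) = {c, e, f} ∉ τ ✗.
  V = {[d], [f]}: π^{-1}(V) = {d, f} ∈ τ ✓.
  V = {[c=e], [d], [f]}: π^{-1}(V) = {c, d, e, f} ∉ τ ✗.
  V = {[g]}: π^{-1}(V) = {g} ∉ τ ✗.
  V = {[c=e], [g]}: π^{-1}(V) = {c, e, g} ∉ τ ✗.
  V = {[d], [g]}: π^{-1}(V) = {d, g} ∉ τ ✗.
  V = {[c=e], [d], [g]}: π^{-1}(V) = {c, d, e, g} ∉ τ ✗.
  V = {[f], [g]}: π^{-1}(V) = {f, g} ∈ τ ✓.
  V = {[c=e], [f], [g]}: π^{-1}(V) = {c, e, f, g} ∈ τ ✓.
  V = {[d], [f], [g]}: π^{-1}(V) = {d, f, g} ∈ τ ✓.
  V = {[c=e], [d], [f], [g]}: π^{-1}(V) = {c, d, e, f, g} ∈ τ ✓.
Open sets in the quotient: τ_Q = {{}, {[d]}, {[f]}, {[d], [f]}, {[f], [g]}, {[c=e], [f], [g]}, {[d], [f], [g]}, {[c=e], [d], [f], [g]}} (8 elements).


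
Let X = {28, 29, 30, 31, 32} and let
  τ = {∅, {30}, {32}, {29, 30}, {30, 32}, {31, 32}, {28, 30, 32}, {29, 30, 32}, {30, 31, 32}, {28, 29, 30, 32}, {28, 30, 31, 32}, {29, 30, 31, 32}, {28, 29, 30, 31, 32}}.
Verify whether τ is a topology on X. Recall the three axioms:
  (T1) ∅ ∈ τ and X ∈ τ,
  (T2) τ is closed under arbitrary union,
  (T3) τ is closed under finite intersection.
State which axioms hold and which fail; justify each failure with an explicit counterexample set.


τ IS a topology on X.

Axiom (T1): ∅ ∈ τ? Yes; X ∈ τ? Yes.
Axiom (T2/T3): check pairwise unions and intersections of members of τ.
All pairwise intersections and unions checked — each lies in τ. Therefore τ satisfies (T1), (T2), (T3): it IS a topology on X.


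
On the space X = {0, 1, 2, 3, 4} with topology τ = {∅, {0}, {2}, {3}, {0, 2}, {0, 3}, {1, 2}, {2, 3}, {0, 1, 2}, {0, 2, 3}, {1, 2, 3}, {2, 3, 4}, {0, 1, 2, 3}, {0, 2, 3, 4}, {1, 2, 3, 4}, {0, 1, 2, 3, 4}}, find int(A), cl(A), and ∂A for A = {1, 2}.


int(A) = {1, 2}, cl(A) = {1, 2, 4}, ∂A = {4}.

Closed sets in (X, τ) are complements of opens:
  closed(X, τ) = {∅, {0}, {1}, {4}, {0, 1}, {0, 4}, {1, 4}, {3, 4}, {0, 1, 4}, {0, 3, 4}, {1, 2, 4}, {1, 3, 4}, {0, 1, 2, 4}, {0, 1, 3, 4}, {1, 2, 3, 4}, {0, 1, 2, 3, 4}}.
int(A) = ⋃ {U ∈ τ : U ⊆ A}. Opens contained in A: ∅, {2}, {1, 2}.
Taking the union of these: int(A) = {1, 2}.
cl(A) = ⋂ {C closed : A ⊆ C}. Closed sets containing A: {1, 2, 4}, {0, 1, 2, 4}, {1, 2, 3, 4}, {0, 1, 2, 3, 4}.
Intersecting these: cl(A) = {1, 2, 4}.
∂A = cl(A) ∖ int(A) = {1, 2, 4} ∖ {1, 2} = {4}.


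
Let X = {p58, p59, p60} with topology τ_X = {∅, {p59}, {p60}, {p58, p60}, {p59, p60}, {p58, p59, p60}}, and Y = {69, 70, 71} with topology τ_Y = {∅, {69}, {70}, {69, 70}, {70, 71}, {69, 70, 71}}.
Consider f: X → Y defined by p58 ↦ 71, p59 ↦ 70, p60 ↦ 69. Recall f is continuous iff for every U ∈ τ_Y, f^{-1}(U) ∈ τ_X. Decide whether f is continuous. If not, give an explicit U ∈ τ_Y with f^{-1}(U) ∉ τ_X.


f is NOT continuous.

Compute f^{-1}(U) for each U ∈ τ_Y:
  U = ∅: f^{-1}(U) = ∅ ∈ τ_X ✓.
  U = {69}: f^{-1}(U) = {p60} ∈ τ_X ✓.
  U = {70}: f^{-1}(U) = {p59} ∈ τ_X ✓.
  U = {69, 70}: f^{-1}(U) = {p59, p60} ∈ τ_X ✓.
  U = {70, 71}: f^{-1}(U) = {p58, p59} ∉ τ_X ✗.
  U = {69, 70, 71}: f^{-1}(U) = {p58, p59, p60} ∈ τ_X ✓.
Found U = {70, 71} with f^{-1}(U) = {p58, p59} not in τ_X. Therefore f is NOT continuous.


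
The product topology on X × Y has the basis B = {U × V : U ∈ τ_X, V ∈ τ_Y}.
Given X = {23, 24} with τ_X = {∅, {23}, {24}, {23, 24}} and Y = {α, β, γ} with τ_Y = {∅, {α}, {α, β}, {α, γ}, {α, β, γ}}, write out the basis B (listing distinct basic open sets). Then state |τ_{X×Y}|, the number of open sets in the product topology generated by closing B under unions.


Basis B = {∅ × ∅, {23} × {α}, {24} × {α}, {23} × {α, β}, {23} × {α, γ}, {23, 24} × {α}, {24} × {α, β}, {24} × {α, γ}, {23} × {α, β, γ}, {24} × {α, β, γ}, {23, 24} × {α, β}, {23, 24} × {α, γ}, {23, 24} × {α, β, γ}}; |τ_{X×Y}| = 25.

Enumerate products U × V with U ∈ τ_X, V ∈ τ_Y (deduplicated):
  ∅ × ∅ = {} (∅)
  {23} × {α} = {(23,α)}
  {24} × {α} = {(24,α)}
  {23} × {α, β} = {(23,α), (23,β)}
  {23} × {α, γ} = {(23,α), (23,γ)}
  {23, 24} × {α} = {(23,α), (24,α)}
  {24} × {α, β} = {(24,α), (24,β)}
  {24} × {α, γ} = {(24,α), (24,γ)}
  {23} × {α, β, γ} = {(23,α), (23,β), (23,γ)}
  {24} × {α, β, γ} = {(24,α), (24,β), (24,γ)}
  {23, 24} × {α, β} = {(23,α), (23,β), (24,α), (24,β)}
  {23, 24} × {α, γ} = {(23,α), (23,γ), (24,α), (24,γ)}
  {23, 24} × {α, β, γ} = {(23,α), (23,β), (23,γ), (24,α), (24,β), (24,γ)}
These 13 distinct sets form the basis B.
Close under arbitrary unions to get τ_{X×Y}; counting gives |τ_{X×Y}| = 25.


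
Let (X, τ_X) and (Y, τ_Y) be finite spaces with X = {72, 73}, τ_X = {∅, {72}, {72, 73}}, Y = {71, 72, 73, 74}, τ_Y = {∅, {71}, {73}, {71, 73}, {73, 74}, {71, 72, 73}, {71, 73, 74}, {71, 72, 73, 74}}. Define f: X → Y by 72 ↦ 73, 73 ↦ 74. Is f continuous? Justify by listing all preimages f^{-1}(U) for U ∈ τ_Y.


f IS continuous.

Compute f^{-1}(U) for each U ∈ τ_Y:
  U = ∅: f^{-1}(U) = ∅ ∈ τ_X ✓.
  U = {71}: f^{-1}(U) = ∅ ∈ τ_X ✓.
  U = {73}: f^{-1}(U) = {72} ∈ τ_X ✓.
  U = {71, 73}: f^{-1}(U) = {72} ∈ τ_X ✓.
  U = {73, 74}: f^{-1}(U) = {72, 73} ∈ τ_X ✓.
  U = {71, 72, 73}: f^{-1}(U) = {72} ∈ τ_X ✓.
  U = {71, 73, 74}: f^{-1}(U) = {72, 73} ∈ τ_X ✓.
  U = {71, 72, 73, 74}: f^{-1}(U) = {72, 73} ∈ τ_X ✓.
Every preimage lies in τ_X, so f IS continuous.


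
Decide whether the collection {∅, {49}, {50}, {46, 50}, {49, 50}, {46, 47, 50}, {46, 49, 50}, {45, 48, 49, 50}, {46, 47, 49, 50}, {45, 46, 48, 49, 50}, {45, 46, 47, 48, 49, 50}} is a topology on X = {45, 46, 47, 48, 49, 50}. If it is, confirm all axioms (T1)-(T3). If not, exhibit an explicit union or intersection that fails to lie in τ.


τ IS a topology on X.

Axiom (T1): ∅ ∈ τ? Yes; X ∈ τ? Yes.
Axiom (T2/T3): check pairwise unions and intersections of members of τ.
All pairwise intersections and unions checked — each lies in τ. Therefore τ satisfies (T1), (T2), (T3): it IS a topology on X.


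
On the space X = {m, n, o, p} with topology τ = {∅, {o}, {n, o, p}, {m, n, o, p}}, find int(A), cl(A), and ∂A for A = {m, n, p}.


int(A) = ∅, cl(A) = {m, n, p}, ∂A = {m, n, p}.

Closed sets in (X, τ) are complements of opens:
  closed(X, τ) = {∅, {m}, {m, n, p}, {m, n, o, p}}.
int(A) = ⋃ {U ∈ τ : U ⊆ A}. Opens contained in A: ∅.
Taking the union of these: int(A) = ∅.
cl(A) = ⋂ {C closed : A ⊆ C}. Closed sets containing A: {m, n, p}, {m, n, o, p}.
Intersecting these: cl(A) = {m, n, p}.
∂A = cl(A) ∖ int(A) = {m, n, p} ∖ ∅ = {m, n, p}.


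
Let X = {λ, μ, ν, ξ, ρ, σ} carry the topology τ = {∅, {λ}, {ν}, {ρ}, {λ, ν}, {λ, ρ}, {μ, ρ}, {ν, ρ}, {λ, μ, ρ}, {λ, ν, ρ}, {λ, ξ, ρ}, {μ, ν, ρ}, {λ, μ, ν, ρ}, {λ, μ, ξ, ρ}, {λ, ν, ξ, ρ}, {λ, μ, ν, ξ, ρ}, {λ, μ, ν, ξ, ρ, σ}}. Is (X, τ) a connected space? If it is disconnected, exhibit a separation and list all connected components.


(X, τ) is connected.

Find clopen sets (U ∈ τ with X ∖ U ∈ τ):
  U = ∅, X ∖ U = {λ, μ, ν, ξ, ρ, σ} — both open, so U is clopen.
  U = {λ, μ, ν, ξ, ρ, σ}, X ∖ U = ∅ — both open, so U is clopen.
Only trivial clopens (∅ and X) exist, so (X, τ) is connected.
Compute connected components by grouping points that agree on all clopens:
  component: {λ, μ, ν, ξ, ρ, σ}


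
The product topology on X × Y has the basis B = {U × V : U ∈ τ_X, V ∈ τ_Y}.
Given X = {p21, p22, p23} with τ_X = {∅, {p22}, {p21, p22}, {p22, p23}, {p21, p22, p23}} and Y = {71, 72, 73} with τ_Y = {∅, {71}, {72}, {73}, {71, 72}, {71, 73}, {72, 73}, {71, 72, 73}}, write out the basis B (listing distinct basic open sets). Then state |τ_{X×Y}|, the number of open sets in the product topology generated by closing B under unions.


Basis B = {∅ × ∅, {p22} × {71}, {p22} × {72}, {p22} × {73}, {p21, p22} × {71}, {p21, p22} × {72}, {p21, p22} × {73}, {p22} × {71, 72}, {p22} × {71, 73}, {p22, p23} × {71}, {p22} × {72, 73}, {p22, p23} × {72}, {p22, p23} × {73}, {p21, p22, p23} × {71}, {p21, p22, p23} × {72}, {p21, p22, p23} × {73}, {p22} × {71, 72, 73}, {p21, p22} × {71, 72}, {p21, p22} × {71, 73}, {p21, p22} × {72, 73}, {p22, p23} × {71, 72}, {p22, p23} × {71, 73}, {p22, p23} × {72, 73}, {p21, p22} × {71, 72, 73}, {p21, p22, p23} × {71, 72}, {p21, p22, p23} × {71, 73}, {p21, p22, p23} × {72, 73}, {p22, p23} × {71, 72, 73}, {p21, p22, p23} × {71, 72, 73}}; |τ_{X×Y}| = 125.

Enumerate products U × V with U ∈ τ_X, V ∈ τ_Y (deduplicated):
  ∅ × ∅ = {} (∅)
  {p22} × {71} = {(p22,71)}
  {p22} × {72} = {(p22,72)}
  {p22} × {73} = {(p22,73)}
  {p21, p22} × {71} = {(p21,71), (p22,71)}
  {p21, p22} × {72} = {(p21,72), (p22,72)}
  {p21, p22} × {73} = {(p21,73), (p22,73)}
  {p22} × {71, 72} = {(p22,71), (p22,72)}
  {p22} × {71, 73} = {(p22,71), (p22,73)}
  {p22, p23} × {71} = {(p22,71), (p23,71)}
  {p22} × {72, 73} = {(p22,72), (p22,73)}
  {p22, p23} × {72} = {(p22,72), (p23,72)}
  {p22, p23} × {73} = {(p22,73), (p23,73)}
  {p21, p22, p23} × {71} = {(p21,71), (p22,71), (p23,71)}
  {p21, p22, p23} × {72} = {(p21,72), (p22,72), (p23,72)}
  {p21, p22, p23} × {73} = {(p21,73), (p22,73), (p23,73)}
  {p22} × {71, 72, 73} = {(p22,71), (p22,72), (p22,73)}
  {p21, p22} × {71, 72} = {(p21,71), (p21,72), (p22,71), (p22,72)}
  {p21, p22} × {71, 73} = {(p21,71), (p21,73), (p22,71), (p22,73)}
  {p21, p22} × {72, 73} = {(p21,72), (p21,73), (p22,72), (p22,73)}
  {p22, p23} × {71, 72} = {(p22,71), (p22,72), (p23,71), (p23,72)}
  {p22, p23} × {71, 73} = {(p22,71), (p22,73), (p23,71), (p23,73)}
  {p22, p23} × {72, 73} = {(p22,72), (p22,73), (p23,72), (p23,73)}
  {p21, p22} × {71, 72, 73} = {(p21,71), (p21,72), (p21,73), (p22,71), (p22,72), (p22,73)}
  {p21, p22, p23} × {71, 72} = {(p21,71), (p21,72), (p22,71), (p22,72), (p23,71), (p23,72)}
  {p21, p22, p23} × {71, 73} = {(p21,71), (p21,73), (p22,71), (p22,73), (p23,71), (p23,73)}
  {p21, p22, p23} × {72, 73} = {(p21,72), (p21,73), (p22,72), (p22,73), (p23,72), (p23,73)}
  {p22, p23} × {71, 72, 73} = {(p22,71), (p22,72), (p22,73), (p23,71), (p23,72), (p23,73)}
  {p21, p22, p23} × {71, 72, 73} = {(p21,71), (p21,72), (p21,73), (p22,71), (p22,72), (p22,73), (p23,71), (p23,72), (p23,73)}
These 29 distinct sets form the basis B.
Close under arbitrary unions to get τ_{X×Y}; counting gives |τ_{X×Y}| = 125.


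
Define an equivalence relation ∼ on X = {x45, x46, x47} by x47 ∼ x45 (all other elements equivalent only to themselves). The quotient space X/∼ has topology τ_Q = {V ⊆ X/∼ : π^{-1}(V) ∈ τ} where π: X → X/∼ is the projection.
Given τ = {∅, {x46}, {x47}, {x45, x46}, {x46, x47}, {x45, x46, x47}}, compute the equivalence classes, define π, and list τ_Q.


X/∼ = {[x45=x47], [x46]}; |τ_Q| = 3.

Equivalence classes: [x45=x47], [x46].
Quotient map π: X → X/∼ sends x45 ↦ [x45=x47], x46 ↦ [x46], x47 ↦ [x45=x47].
For each subset V ⊆ X/∼, compute π^{-1}(V) ⊆ X and check whether π^{-1}(V) ∈ τ. V is open in τ_Q iff π^{-1}(V) ∈ τ.
  V = {}: π^{-1}(V) = ∅ ∈ τ ✓.
  V = {[x45=x47]}: π^{-1}(V) = {x45, x47} ∉ τ ✗.
  V = {[x46]}: π^{-1}(V) = {x46} ∈ τ ✓.
  V = {[x45=x47], [x46]}: π^{-1}(V) = {x45, x46, x47} ∈ τ ✓.
Open sets in the quotient: τ_Q = {{}, {[x46]}, {[x45=x47], [x46]}} (3 elements).


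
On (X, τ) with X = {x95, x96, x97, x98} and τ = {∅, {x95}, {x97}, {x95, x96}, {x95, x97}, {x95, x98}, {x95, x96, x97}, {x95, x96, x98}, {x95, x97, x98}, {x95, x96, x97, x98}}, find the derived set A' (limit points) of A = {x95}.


A' = {x96, x98}

For each x ∈ X, list the open sets U ∈ τ with x ∈ U, then check whether U ∩ (A ∖ {x}) ≠ ∅ for every such U.
  x = x95: open {x95} ∋ x has {x95} ∩ (A ∖ {x95}) = ∅, so x is NOT a limit point.
  x = x96: opens ∋ x are {x95, x96}, {x95, x96, x97}, {x95, x96, x98}, {x95, x96, x97, x98}; each meets A ∖ {x96}, so x IS a limit point.
  x = x97: open {x97} ∋ x has {x97} ∩ (A ∖ {x97}) = ∅, so x is NOT a limit point.
  x = x98: opens ∋ x are {x95, x98}, {x95, x96, x98}, {x95, x97, x98}, {x95, x96, x97, x98}; each meets A ∖ {x98}, so x IS a limit point.
Collecting: A' = {x96, x98}.


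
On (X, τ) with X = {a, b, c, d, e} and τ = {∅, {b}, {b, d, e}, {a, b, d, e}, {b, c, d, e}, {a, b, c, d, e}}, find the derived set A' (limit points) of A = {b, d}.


A' = {a, c, d, e}

For each x ∈ X, list the open sets U ∈ τ with x ∈ U, then check whether U ∩ (A ∖ {x}) ≠ ∅ for every such U.
  x = a: opens ∋ x are {a, b, d, e}, {a, b, c, d, e}; each meets A ∖ {a}, so x IS a limit point.
  x = b: open {b} ∋ x has {b} ∩ (A ∖ {b}) = ∅, so x is NOT a limit point.
  x = c: opens ∋ x are {b, c, d, e}, {a, b, c, d, e}; each meets A ∖ {c}, so x IS a limit point.
  x = d: opens ∋ x are {b, d, e}, {a, b, d, e}, {b, c, d, e}, {a, b, c, d, e}; each meets A ∖ {d}, so x IS a limit point.
  x = e: opens ∋ x are {b, d, e}, {a, b, d, e}, {b, c, d, e}, {a, b, c, d, e}; each meets A ∖ {e}, so x IS a limit point.
Collecting: A' = {a, c, d, e}.


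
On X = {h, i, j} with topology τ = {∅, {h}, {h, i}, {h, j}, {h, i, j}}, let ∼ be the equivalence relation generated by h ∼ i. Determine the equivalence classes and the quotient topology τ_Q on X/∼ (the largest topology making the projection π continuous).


X/∼ = {[h=i], [j]}; |τ_Q| = 3.

Equivalence classes: [h=i], [j].
Quotient map π: X → X/∼ sends h ↦ [h=i], i ↦ [h=i], j ↦ [j].
For each subset V ⊆ X/∼, compute π^{-1}(V) ⊆ X and check whether π^{-1}(V) ∈ τ. V is open in τ_Q iff π^{-1}(V) ∈ τ.
  V = {}: π^{-1}(V) = ∅ ∈ τ ✓.
  V = {[h=i]}: π^{-1}(V) = {h, i} ∈ τ ✓.
  V = {[j]}: π^{-1}(V) = {j} ∉ τ ✗.
  V = {[h=i], [j]}: π^{-1}(V) = {h, i, j} ∈ τ ✓.
Open sets in the quotient: τ_Q = {{}, {[h=i]}, {[h=i], [j]}} (3 elements).


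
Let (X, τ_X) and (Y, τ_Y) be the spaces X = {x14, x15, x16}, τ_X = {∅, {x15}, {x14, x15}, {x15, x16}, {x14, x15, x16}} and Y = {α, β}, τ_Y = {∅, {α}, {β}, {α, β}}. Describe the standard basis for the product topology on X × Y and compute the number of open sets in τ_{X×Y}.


Basis B = {∅ × ∅, {x15} × {α}, {x15} × {β}, {x14, x15} × {α}, {x14, x15} × {β}, {x15} × {α, β}, {x15, x16} × {α}, {x15, x16} × {β}, {x14, x15, x16} × {α}, {x14, x15, x16} × {β}, {x14, x15} × {α, β}, {x15, x16} × {α, β}, {x14, x15, x16} × {α, β}}; |τ_{X×Y}| = 25.

Enumerate products U × V with U ∈ τ_X, V ∈ τ_Y (deduplicated):
  ∅ × ∅ = {} (∅)
  {x15} × {α} = {(x15,α)}
  {x15} × {β} = {(x15,β)}
  {x14, x15} × {α} = {(x14,α), (x15,α)}
  {x14, x15} × {β} = {(x14,β), (x15,β)}
  {x15} × {α, β} = {(x15,α), (x15,β)}
  {x15, x16} × {α} = {(x15,α), (x16,α)}
  {x15, x16} × {β} = {(x15,β), (x16,β)}
  {x14, x15, x16} × {α} = {(x14,α), (x15,α), (x16,α)}
  {x14, x15, x16} × {β} = {(x14,β), (x15,β), (x16,β)}
  {x14, x15} × {α, β} = {(x14,α), (x14,β), (x15,α), (x15,β)}
  {x15, x16} × {α, β} = {(x15,α), (x15,β), (x16,α), (x16,β)}
  {x14, x15, x16} × {α, β} = {(x14,α), (x14,β), (x15,α), (x15,β), (x16,α), (x16,β)}
These 13 distinct sets form the basis B.
Close under arbitrary unions to get τ_{X×Y}; counting gives |τ_{X×Y}| = 25.


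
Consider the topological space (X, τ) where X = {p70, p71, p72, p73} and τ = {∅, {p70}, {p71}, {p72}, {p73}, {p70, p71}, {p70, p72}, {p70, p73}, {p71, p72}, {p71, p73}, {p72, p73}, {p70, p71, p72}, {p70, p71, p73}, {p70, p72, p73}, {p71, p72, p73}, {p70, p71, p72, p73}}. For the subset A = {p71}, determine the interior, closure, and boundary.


int(A) = {p71}, cl(A) = {p71}, ∂A = ∅.

Closed sets in (X, τ) are complements of opens:
  closed(X, τ) = {∅, {p70}, {p71}, {p72}, {p73}, {p70, p71}, {p70, p72}, {p70, p73}, {p71, p72}, {p71, p73}, {p72, p73}, {p70, p71, p72}, {p70, p71, p73}, {p70, p72, p73}, {p71, p72, p73}, {p70, p71, p72, p73}}.
int(A) = ⋃ {U ∈ τ : U ⊆ A}. Opens contained in A: ∅, {p71}.
Taking the union of these: int(A) = {p71}.
cl(A) = ⋂ {C closed : A ⊆ C}. Closed sets containing A: {p71}, {p70, p71}, {p71, p72}, {p71, p73}, {p70, p71, p72}, {p70, p71, p73}, {p71, p72, p73}, {p70, p71, p72, p73}.
Intersecting these: cl(A) = {p71}.
∂A = cl(A) ∖ int(A) = {p71} ∖ {p71} = ∅.


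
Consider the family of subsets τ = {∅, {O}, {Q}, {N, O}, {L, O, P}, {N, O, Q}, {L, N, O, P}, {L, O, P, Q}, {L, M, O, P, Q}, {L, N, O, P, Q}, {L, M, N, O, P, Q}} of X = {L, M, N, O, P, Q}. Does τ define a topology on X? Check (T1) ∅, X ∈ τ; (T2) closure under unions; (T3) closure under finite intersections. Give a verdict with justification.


τ is NOT a topology on X.

Axiom (T1): ∅ ∈ τ? Yes; X ∈ τ? Yes.
Axiom (T2/T3): check pairwise unions and intersections of members of τ.
Counterexample for (T2): {O} ∪ {Q} = {O, Q} ∉ τ. Therefore τ is NOT a topology.


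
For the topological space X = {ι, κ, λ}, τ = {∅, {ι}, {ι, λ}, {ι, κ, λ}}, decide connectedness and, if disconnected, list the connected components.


(X, τ) is connected.

Find clopen sets (U ∈ τ with X ∖ U ∈ τ):
  U = ∅, X ∖ U = {ι, κ, λ} — both open, so U is clopen.
  U = {ι, κ, λ}, X ∖ U = ∅ — both open, so U is clopen.
Only trivial clopens (∅ and X) exist, so (X, τ) is connected.
Compute connected components by grouping points that agree on all clopens:
  component: {ι, κ, λ}


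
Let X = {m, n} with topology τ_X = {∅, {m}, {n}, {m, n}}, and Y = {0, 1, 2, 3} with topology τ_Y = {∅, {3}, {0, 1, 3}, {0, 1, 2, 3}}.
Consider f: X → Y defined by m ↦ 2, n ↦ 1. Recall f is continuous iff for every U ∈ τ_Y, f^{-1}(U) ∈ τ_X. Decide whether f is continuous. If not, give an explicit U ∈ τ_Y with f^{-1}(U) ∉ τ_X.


f IS continuous.

Compute f^{-1}(U) for each U ∈ τ_Y:
  U = ∅: f^{-1}(U) = ∅ ∈ τ_X ✓.
  U = {3}: f^{-1}(U) = ∅ ∈ τ_X ✓.
  U = {0, 1, 3}: f^{-1}(U) = {n} ∈ τ_X ✓.
  U = {0, 1, 2, 3}: f^{-1}(U) = {m, n} ∈ τ_X ✓.
Every preimage lies in τ_X, so f IS continuous.


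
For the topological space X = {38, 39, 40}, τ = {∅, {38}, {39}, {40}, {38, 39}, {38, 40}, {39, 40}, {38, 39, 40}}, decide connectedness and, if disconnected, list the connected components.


(X, τ) is disconnected; components = [{38}, {39}, {40}].

Find clopen sets (U ∈ τ with X ∖ U ∈ τ):
  U = ∅, X ∖ U = {38, 39, 40} — both open, so U is clopen.
  U = {38}, X ∖ U = {39, 40} — both open, so U is clopen.
  U = {39}, X ∖ U = {38, 40} — both open, so U is clopen.
  U = {40}, X ∖ U = {38, 39} — both open, so U is clopen.
  U = {38, 39}, X ∖ U = {40} — both open, so U is clopen.
  U = {38, 40}, X ∖ U = {39} — both open, so U is clopen.
  U = {39, 40}, X ∖ U = {38} — both open, so U is clopen.
  U = {38, 39, 40}, X ∖ U = ∅ — both open, so U is clopen.
Nontrivial clopen(s) exist: e.g. {39, 40}. So (X, τ) is disconnected.
Compute connected components by grouping points that agree on all clopens:
  component: {38}
  component: {39}
  component: {40}


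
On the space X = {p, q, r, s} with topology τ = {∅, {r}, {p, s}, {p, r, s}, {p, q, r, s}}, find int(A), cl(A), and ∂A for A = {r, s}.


int(A) = {r}, cl(A) = {p, q, r, s}, ∂A = {p, q, s}.

Closed sets in (X, τ) are complements of opens:
  closed(X, τ) = {∅, {q}, {q, r}, {p, q, s}, {p, q, r, s}}.
int(A) = ⋃ {U ∈ τ : U ⊆ A}. Opens contained in A: ∅, {r}.
Taking the union of these: int(A) = {r}.
cl(A) = ⋂ {C closed : A ⊆ C}. Closed sets containing A: {p, q, r, s}.
Intersecting these: cl(A) = {p, q, r, s}.
∂A = cl(A) ∖ int(A) = {p, q, r, s} ∖ {r} = {p, q, s}.


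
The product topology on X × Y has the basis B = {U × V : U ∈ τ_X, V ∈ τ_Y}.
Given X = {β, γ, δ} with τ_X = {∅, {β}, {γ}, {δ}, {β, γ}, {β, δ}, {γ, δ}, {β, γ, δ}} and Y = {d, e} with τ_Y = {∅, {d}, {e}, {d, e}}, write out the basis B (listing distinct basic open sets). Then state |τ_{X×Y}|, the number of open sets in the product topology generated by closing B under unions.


Basis B = {∅ × ∅, {β} × {d}, {β} × {e}, {γ} × {d}, {γ} × {e}, {δ} × {d}, {δ} × {e}, {β} × {d, e}, {β, γ} × {d}, {β, δ} × {d}, {β, γ} × {e}, {β, δ} × {e}, {γ} × {d, e}, {γ, δ} × {d}, {γ, δ} × {e}, {δ} × {d, e}, {β, γ, δ} × {d}, {β, γ, δ} × {e}, {β, γ} × {d, e}, {β, δ} × {d, e}, {γ, δ} × {d, e}, {β, γ, δ} × {d, e}}; |τ_{X×Y}| = 64.

Enumerate products U × V with U ∈ τ_X, V ∈ τ_Y (deduplicated):
  ∅ × ∅ = {} (∅)
  {β} × {d} = {(β,d)}
  {β} × {e} = {(β,e)}
  {γ} × {d} = {(γ,d)}
  {γ} × {e} = {(γ,e)}
  {δ} × {d} = {(δ,d)}
  {δ} × {e} = {(δ,e)}
  {β} × {d, e} = {(β,d), (β,e)}
  {β, γ} × {d} = {(β,d), (γ,d)}
  {β, δ} × {d} = {(β,d), (δ,d)}
  {β, γ} × {e} = {(β,e), (γ,e)}
  {β, δ} × {e} = {(β,e), (δ,e)}
  {γ} × {d, e} = {(γ,d), (γ,e)}
  {γ, δ} × {d} = {(γ,d), (δ,d)}
  {γ, δ} × {e} = {(γ,e), (δ,e)}
  {δ} × {d, e} = {(δ,d), (δ,e)}
  {β, γ, δ} × {d} = {(β,d), (γ,d), (δ,d)}
  {β, γ, δ} × {e} = {(β,e), (γ,e), (δ,e)}
  {β, γ} × {d, e} = {(β,d), (β,e), (γ,d), (γ,e)}
  {β, δ} × {d, e} = {(β,d), (β,e), (δ,d), (δ,e)}
  {γ, δ} × {d, e} = {(γ,d), (γ,e), (δ,d), (δ,e)}
  {β, γ, δ} × {d, e} = {(β,d), (β,e), (γ,d), (γ,e), (δ,d), (δ,e)}
These 22 distinct sets form the basis B.
Close under arbitrary unions to get τ_{X×Y}; counting gives |τ_{X×Y}| = 64.


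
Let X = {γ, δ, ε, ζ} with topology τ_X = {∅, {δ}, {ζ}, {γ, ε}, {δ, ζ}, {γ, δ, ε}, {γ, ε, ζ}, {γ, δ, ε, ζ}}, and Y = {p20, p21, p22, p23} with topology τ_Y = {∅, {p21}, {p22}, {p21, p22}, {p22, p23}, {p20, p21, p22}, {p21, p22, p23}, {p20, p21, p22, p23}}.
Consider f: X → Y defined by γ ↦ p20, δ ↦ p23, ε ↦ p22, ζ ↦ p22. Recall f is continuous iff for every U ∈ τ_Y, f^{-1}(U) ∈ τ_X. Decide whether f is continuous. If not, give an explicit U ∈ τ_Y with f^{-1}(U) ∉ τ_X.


f is NOT continuous.

Compute f^{-1}(U) for each U ∈ τ_Y:
  U = ∅: f^{-1}(U) = ∅ ∈ τ_X ✓.
  U = {p21}: f^{-1}(U) = ∅ ∈ τ_X ✓.
  U = {p22}: f^{-1}(U) = {ε, ζ} ∉ τ_X ✗.
  U = {p21, p22}: f^{-1}(U) = {ε, ζ} ∉ τ_X ✗.
  U = {p22, p23}: f^{-1}(U) = {δ, ε, ζ} ∉ τ_X ✗.
  U = {p20, p21, p22}: f^{-1}(U) = {γ, ε, ζ} ∈ τ_X ✓.
  U = {p21, p22, p23}: f^{-1}(U) = {δ, ε, ζ} ∉ τ_X ✗.
  U = {p20, p21, p22, p23}: f^{-1}(U) = {γ, δ, ε, ζ} ∈ τ_X ✓.
Found U = {p22} with f^{-1}(U) = {ε, ζ} not in τ_X. Therefore f is NOT continuous.


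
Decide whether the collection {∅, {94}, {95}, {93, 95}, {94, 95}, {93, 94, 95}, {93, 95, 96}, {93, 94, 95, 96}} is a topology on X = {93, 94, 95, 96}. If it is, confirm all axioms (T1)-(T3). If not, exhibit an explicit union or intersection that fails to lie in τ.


τ IS a topology on X.

Axiom (T1): ∅ ∈ τ? Yes; X ∈ τ? Yes.
Axiom (T2/T3): check pairwise unions and intersections of members of τ.
All pairwise intersections and unions checked — each lies in τ. Therefore τ satisfies (T1), (T2), (T3): it IS a topology on X.


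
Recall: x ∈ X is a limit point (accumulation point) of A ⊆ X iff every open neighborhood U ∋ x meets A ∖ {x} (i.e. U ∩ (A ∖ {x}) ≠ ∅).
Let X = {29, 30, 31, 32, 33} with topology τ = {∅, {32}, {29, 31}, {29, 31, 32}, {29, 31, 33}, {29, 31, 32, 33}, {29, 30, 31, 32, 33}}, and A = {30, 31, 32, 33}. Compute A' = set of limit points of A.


A' = {29, 30, 33}

For each x ∈ X, list the open sets U ∈ τ with x ∈ U, then check whether U ∩ (A ∖ {x}) ≠ ∅ for every such U.
  x = 29: opens ∋ x are {29, 31}, {29, 31, 32}, {29, 31, 33}, {29, 31, 32, 33}, {29, 30, 31, 32, 33}; each meets A ∖ {29}, so x IS a limit point.
  x = 30: opens ∋ x are {29, 30, 31, 32, 33}; each meets A ∖ {30}, so x IS a limit point.
  x = 31: open {29, 31} ∋ x has {29, 31} ∩ (A ∖ {31}) = ∅, so x is NOT a limit point.
  x = 32: open {32} ∋ x has {32} ∩ (A ∖ {32}) = ∅, so x is NOT a limit point.
  x = 33: opens ∋ x are {29, 31, 33}, {29, 31, 32, 33}, {29, 30, 31, 32, 33}; each meets A ∖ {33}, so x IS a limit point.
Collecting: A' = {29, 30, 33}.


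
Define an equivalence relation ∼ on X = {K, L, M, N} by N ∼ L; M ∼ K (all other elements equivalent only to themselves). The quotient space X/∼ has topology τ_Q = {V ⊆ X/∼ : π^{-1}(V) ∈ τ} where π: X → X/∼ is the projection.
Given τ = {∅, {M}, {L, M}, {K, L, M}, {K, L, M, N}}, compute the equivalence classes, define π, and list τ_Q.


X/∼ = {[K=M], [L=N]}; |τ_Q| = 2.

Equivalence classes: [K=M], [L=N].
Quotient map π: X → X/∼ sends K ↦ [K=M], L ↦ [L=N], M ↦ [K=M], N ↦ [L=N].
For each subset V ⊆ X/∼, compute π^{-1}(V) ⊆ X and check whether π^{-1}(V) ∈ τ. V is open in τ_Q iff π^{-1}(V) ∈ τ.
  V = {}: π^{-1}(V) = ∅ ∈ τ ✓.
  V = {[K=M]}: π^{-1}(V) = {K, M} ∉ τ ✗.
  V = {[L=N]}: π^{-1}(V) = {L, N} ∉ τ ✗.
  V = {[K=M], [L=N]}: π^{-1}(V) = {K, L, M, N} ∈ τ ✓.
Open sets in the quotient: τ_Q = {{}, {[K=M], [L=N]}} (2 elements).


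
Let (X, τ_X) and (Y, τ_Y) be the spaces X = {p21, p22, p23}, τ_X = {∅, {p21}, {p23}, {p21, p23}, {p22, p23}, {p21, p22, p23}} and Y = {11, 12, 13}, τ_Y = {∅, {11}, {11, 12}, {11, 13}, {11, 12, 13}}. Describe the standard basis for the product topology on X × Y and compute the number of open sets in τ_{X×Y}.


Basis B = {∅ × ∅, {p21} × {11}, {p23} × {11}, {p21} × {11, 12}, {p21} × {11, 13}, {p21, p23} × {11}, {p22, p23} × {11}, {p23} × {11, 12}, {p23} × {11, 13}, {p21} × {11, 12, 13}, {p21, p22, p23} × {11}, {p23} × {11, 12, 13}, {p21, p23} × {11, 12}, {p21, p23} × {11, 13}, {p22, p23} × {11, 12}, {p22, p23} × {11, 13}, {p21, p23} × {11, 12, 13}, {p21, p22, p23} × {11, 12}, {p21, p22, p23} × {11, 13}, {p22, p23} × {11, 12, 13}, {p21, p22, p23} × {11, 12, 13}}; |τ_{X×Y}| = 70.

Enumerate products U × V with U ∈ τ_X, V ∈ τ_Y (deduplicated):
  ∅ × ∅ = {} (∅)
  {p21} × {11} = {(p21,11)}
  {p23} × {11} = {(p23,11)}
  {p21} × {11, 12} = {(p21,11), (p21,12)}
  {p21} × {11, 13} = {(p21,11), (p21,13)}
  {p21, p23} × {11} = {(p21,11), (p23,11)}
  {p22, p23} × {11} = {(p22,11), (p23,11)}
  {p23} × {11, 12} = {(p23,11), (p23,12)}
  {p23} × {11, 13} = {(p23,11), (p23,13)}
  {p21} × {11, 12, 13} = {(p21,11), (p21,12), (p21,13)}
  {p21, p22, p23} × {11} = {(p21,11), (p22,11), (p23,11)}
  {p23} × {11, 12, 13} = {(p23,11), (p23,12), (p23,13)}
  {p21, p23} × {11, 12} = {(p21,11), (p21,12), (p23,11), (p23,12)}
  {p21, p23} × {11, 13} = {(p21,11), (p21,13), (p23,11), (p23,13)}
  {p22, p23} × {11, 12} = {(p22,11), (p22,12), (p23,11), (p23,12)}
  {p22, p23} × {11, 13} = {(p22,11), (p22,13), (p23,11), (p23,13)}
  {p21, p23} × {11, 12, 13} = {(p21,11), (p21,12), (p21,13), (p23,11), (p23,12), (p23,13)}
  {p21, p22, p23} × {11, 12} = {(p21,11), (p21,12), (p22,11), (p22,12), (p23,11), (p23,12)}
  {p21, p22, p23} × {11, 13} = {(p21,11), (p21,13), (p22,11), (p22,13), (p23,11), (p23,13)}
  {p22, p23} × {11, 12, 13} = {(p22,11), (p22,12), (p22,13), (p23,11), (p23,12), (p23,13)}
  {p21, p22, p23} × {11, 12, 13} = {(p21,11), (p21,12), (p21,13), (p22,11), (p22,12), (p22,13), (p23,11), (p23,12), (p23,13)}
These 21 distinct sets form the basis B.
Close under arbitrary unions to get τ_{X×Y}; counting gives |τ_{X×Y}| = 70.


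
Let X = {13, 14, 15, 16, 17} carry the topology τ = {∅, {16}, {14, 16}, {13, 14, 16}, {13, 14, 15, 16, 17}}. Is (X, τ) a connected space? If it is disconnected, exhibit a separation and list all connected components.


(X, τ) is connected.

Find clopen sets (U ∈ τ with X ∖ U ∈ τ):
  U = ∅, X ∖ U = {13, 14, 15, 16, 17} — both open, so U is clopen.
  U = {13, 14, 15, 16, 17}, X ∖ U = ∅ — both open, so U is clopen.
Only trivial clopens (∅ and X) exist, so (X, τ) is connected.
Compute connected components by grouping points that agree on all clopens:
  component: {13, 14, 15, 16, 17}


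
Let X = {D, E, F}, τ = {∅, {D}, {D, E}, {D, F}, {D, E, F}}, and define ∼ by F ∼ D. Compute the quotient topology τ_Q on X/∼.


X/∼ = {[D=F], [E]}; |τ_Q| = 3.

Equivalence classes: [D=F], [E].
Quotient map π: X → X/∼ sends D ↦ [D=F], E ↦ [E], F ↦ [D=F].
For each subset V ⊆ X/∼, compute π^{-1}(V) ⊆ X and check whether π^{-1}(V) ∈ τ. V is open in τ_Q iff π^{-1}(V) ∈ τ.
  V = {}: π^{-1}(V) = ∅ ∈ τ ✓.
  V = {[D=F]}: π^{-1}(V) = {D, F} ∈ τ ✓.
  V = {[E]}: π^{-1}(V) = {E} ∉ τ ✗.
  V = {[D=F], [E]}: π^{-1}(V) = {D, E, F} ∈ τ ✓.
Open sets in the quotient: τ_Q = {{}, {[D=F]}, {[D=F], [E]}} (3 elements).


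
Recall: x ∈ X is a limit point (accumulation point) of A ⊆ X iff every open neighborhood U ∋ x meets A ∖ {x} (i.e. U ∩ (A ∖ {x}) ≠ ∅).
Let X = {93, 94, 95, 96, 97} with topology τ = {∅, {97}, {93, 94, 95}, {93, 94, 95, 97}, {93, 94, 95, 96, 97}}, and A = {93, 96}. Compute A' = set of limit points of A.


A' = {94, 95, 96}

For each x ∈ X, list the open sets U ∈ τ with x ∈ U, then check whether U ∩ (A ∖ {x}) ≠ ∅ for every such U.
  x = 93: open {93, 94, 95} ∋ x has {93, 94, 95} ∩ (A ∖ {93}) = ∅, so x is NOT a limit point.
  x = 94: opens ∋ x are {93, 94, 95}, {93, 94, 95, 97}, {93, 94, 95, 96, 97}; each meets A ∖ {94}, so x IS a limit point.
  x = 95: opens ∋ x are {93, 94, 95}, {93, 94, 95, 97}, {93, 94, 95, 96, 97}; each meets A ∖ {95}, so x IS a limit point.
  x = 96: opens ∋ x are {93, 94, 95, 96, 97}; each meets A ∖ {96}, so x IS a limit point.
  x = 97: open {97} ∋ x has {97} ∩ (A ∖ {97}) = ∅, so x is NOT a limit point.
Collecting: A' = {94, 95, 96}.


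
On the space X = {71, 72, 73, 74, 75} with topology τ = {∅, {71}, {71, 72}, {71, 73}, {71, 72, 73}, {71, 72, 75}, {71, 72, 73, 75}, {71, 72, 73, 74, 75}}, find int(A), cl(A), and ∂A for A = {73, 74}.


int(A) = ∅, cl(A) = {73, 74}, ∂A = {73, 74}.

Closed sets in (X, τ) are complements of opens:
  closed(X, τ) = {∅, {74}, {73, 74}, {74, 75}, {72, 74, 75}, {73, 74, 75}, {72, 73, 74, 75}, {71, 72, 73, 74, 75}}.
int(A) = ⋃ {U ∈ τ : U ⊆ A}. Opens contained in A: ∅.
Taking the union of these: int(A) = ∅.
cl(A) = ⋂ {C closed : A ⊆ C}. Closed sets containing A: {73, 74}, {73, 74, 75}, {72, 73, 74, 75}, {71, 72, 73, 74, 75}.
Intersecting these: cl(A) = {73, 74}.
∂A = cl(A) ∖ int(A) = {73, 74} ∖ ∅ = {73, 74}.


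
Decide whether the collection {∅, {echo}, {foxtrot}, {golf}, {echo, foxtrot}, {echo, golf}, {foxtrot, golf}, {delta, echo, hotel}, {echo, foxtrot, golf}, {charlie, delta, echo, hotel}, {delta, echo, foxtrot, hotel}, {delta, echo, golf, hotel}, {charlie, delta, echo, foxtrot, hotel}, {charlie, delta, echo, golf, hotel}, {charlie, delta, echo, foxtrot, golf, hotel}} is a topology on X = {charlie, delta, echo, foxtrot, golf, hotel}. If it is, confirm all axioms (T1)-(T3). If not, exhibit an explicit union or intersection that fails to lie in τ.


τ is NOT a topology on X.

Axiom (T1): ∅ ∈ τ? Yes; X ∈ τ? Yes.
Axiom (T2/T3): check pairwise unions and intersections of members of τ.
Counterexample for (T2): {foxtrot} ∪ {delta, echo, golf, hotel} = {delta, echo, foxtrot, golf, hotel} ∉ τ. Therefore τ is NOT a topology.


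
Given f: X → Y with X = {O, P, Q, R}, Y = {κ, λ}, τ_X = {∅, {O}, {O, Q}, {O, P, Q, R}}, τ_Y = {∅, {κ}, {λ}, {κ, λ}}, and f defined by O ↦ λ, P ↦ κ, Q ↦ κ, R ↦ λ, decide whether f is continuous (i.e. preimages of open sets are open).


f is NOT continuous.

Compute f^{-1}(U) for each U ∈ τ_Y:
  U = ∅: f^{-1}(U) = ∅ ∈ τ_X ✓.
  U = {κ}: f^{-1}(U) = {P, Q} ∉ τ_X ✗.
  U = {λ}: f^{-1}(U) = {O, R} ∉ τ_X ✗.
  U = {κ, λ}: f^{-1}(U) = {O, P, Q, R} ∈ τ_X ✓.
Found U = {κ} with f^{-1}(U) = {P, Q} not in τ_X. Therefore f is NOT continuous.
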